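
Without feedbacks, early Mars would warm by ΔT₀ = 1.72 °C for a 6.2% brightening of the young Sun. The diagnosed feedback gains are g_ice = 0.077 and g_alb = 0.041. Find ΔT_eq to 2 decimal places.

1.95 °C

Total gain g = 0.077 + 0.041 = 0.118.
Amplification A = 1/(1 − 0.118) = 1.134.
ΔT = 1.72 × 1.134 = 1.95 °C.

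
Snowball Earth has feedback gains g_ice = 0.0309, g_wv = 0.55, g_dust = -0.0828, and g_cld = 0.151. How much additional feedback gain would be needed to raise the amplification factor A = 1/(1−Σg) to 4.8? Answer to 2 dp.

0.14

Current total gain = 0.6491.
Target gain for A = 4.8: g* = 1 − 1/4.8 = 0.7917.
Additional gain needed = 0.7917 − 0.6491 = 0.14.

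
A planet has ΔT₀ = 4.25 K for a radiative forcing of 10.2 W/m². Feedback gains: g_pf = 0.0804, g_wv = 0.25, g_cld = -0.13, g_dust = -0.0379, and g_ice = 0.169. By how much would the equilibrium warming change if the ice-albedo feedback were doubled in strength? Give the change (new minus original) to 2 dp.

Original: g = 0.3315, ΔT = 4.25/(1−0.3315) = 6.3575 K.
With doubled ice-albedo: g' = 0.5005, ΔT' = 4.25/(1−0.5005) = 8.5085 K.
Change = 8.5085 − 6.3575 = 2.15 K.

2.15 K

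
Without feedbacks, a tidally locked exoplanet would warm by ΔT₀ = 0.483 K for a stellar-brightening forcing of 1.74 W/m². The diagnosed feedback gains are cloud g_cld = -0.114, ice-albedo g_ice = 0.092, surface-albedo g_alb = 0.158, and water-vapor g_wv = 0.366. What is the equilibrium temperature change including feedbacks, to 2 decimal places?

0.97 K

Total gain g = -0.114 + 0.092 + 0.158 + 0.366 = 0.502.
Amplification A = 1/(1 − 0.502) = 2.008.
ΔT = 0.483 × 2.008 = 0.97 K.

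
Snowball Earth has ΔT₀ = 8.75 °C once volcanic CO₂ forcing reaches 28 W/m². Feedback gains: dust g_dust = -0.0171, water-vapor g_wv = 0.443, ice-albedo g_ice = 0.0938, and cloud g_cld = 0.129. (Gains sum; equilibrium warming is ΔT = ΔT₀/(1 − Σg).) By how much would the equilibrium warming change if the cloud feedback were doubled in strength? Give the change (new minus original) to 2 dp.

14.45 °C

Original: g = 0.6487, ΔT = 8.75/(1−0.6487) = 24.9075 °C.
With doubled cloud: g' = 0.7777, ΔT' = 8.75/(1−0.7777) = 39.3612 °C.
Change = 39.3612 − 24.9075 = 14.45 °C.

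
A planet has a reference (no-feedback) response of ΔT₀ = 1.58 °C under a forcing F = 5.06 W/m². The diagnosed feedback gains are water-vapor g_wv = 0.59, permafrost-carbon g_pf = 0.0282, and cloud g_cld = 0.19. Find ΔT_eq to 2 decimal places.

Total gain g = 0.59 + 0.0282 + 0.19 = 0.8082.
Amplification A = 1/(1 − 0.8082) = 5.214.
ΔT = 1.58 × 5.214 = 8.24 °C.

8.24 °C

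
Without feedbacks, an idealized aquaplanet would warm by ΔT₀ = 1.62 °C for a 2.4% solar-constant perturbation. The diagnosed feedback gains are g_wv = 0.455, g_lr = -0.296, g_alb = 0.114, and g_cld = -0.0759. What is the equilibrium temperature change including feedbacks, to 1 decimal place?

Total gain g = 0.455 − 0.296 + 0.114 − 0.0759 = 0.1971.
Amplification A = 1/(1 − 0.1971) = 1.245.
ΔT = 1.62 × 1.245 = 2.0 °C.

2.0 °C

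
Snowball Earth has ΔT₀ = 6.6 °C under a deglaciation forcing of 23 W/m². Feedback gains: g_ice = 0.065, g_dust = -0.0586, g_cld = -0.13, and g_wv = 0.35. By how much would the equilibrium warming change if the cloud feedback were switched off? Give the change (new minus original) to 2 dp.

Original: g = 0.2264, ΔT = 6.6/(1−0.2264) = 8.5315 °C.
Without cloud: g' = 0.3564, ΔT' = 6.6/(1−0.3564) = 10.2548 °C.
Change = 10.2548 − 8.5315 = 1.72 °C.

1.72 °C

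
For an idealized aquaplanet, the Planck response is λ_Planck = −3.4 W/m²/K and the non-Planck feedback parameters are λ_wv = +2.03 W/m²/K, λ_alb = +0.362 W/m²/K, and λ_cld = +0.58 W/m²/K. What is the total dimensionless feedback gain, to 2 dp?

Convert to gains: g_wv = 2.03/3.4 = 0.5971; g_alb = 0.362/3.4 = 0.1065; g_cld = 0.58/3.4 = 0.1706.
Total gain g = 0.8742.

0.87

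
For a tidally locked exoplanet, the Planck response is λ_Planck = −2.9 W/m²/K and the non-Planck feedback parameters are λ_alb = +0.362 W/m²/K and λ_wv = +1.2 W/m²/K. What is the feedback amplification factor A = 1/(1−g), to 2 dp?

Convert to gains: g_alb = 0.362/2.9 = 0.1248; g_wv = 1.2/2.9 = 0.4138.
Total gain g = 0.5386.
A = 1/(1 − 0.5386) = 2.17.

2.17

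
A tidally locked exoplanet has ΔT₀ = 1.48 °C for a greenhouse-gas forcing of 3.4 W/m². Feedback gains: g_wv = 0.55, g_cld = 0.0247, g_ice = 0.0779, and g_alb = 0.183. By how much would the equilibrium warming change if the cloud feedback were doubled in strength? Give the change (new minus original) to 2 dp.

1.59 °C

Original: g = 0.8356, ΔT = 1.48/(1−0.8356) = 9.0024 °C.
With doubled cloud: g' = 0.8603, ΔT' = 1.48/(1−0.8603) = 10.5941 °C.
Change = 10.5941 − 9.0024 = 1.59 °C.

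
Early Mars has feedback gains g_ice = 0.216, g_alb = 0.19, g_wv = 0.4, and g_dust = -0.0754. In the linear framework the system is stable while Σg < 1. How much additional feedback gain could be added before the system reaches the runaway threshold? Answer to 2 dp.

0.27

Current total gain = 0.216 + 0.19 + 0.4 − 0.0754 = 0.7306.
Margin to runaway = 1 − 0.7306 = 0.27.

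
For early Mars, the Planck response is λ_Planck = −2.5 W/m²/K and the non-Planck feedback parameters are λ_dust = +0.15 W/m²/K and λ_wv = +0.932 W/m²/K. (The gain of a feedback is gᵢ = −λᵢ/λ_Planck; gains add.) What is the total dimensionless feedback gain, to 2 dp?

Convert to gains: g_dust = 0.15/2.5 = 0.06; g_wv = 0.932/2.5 = 0.3728.
Total gain g = 0.4328.

0.43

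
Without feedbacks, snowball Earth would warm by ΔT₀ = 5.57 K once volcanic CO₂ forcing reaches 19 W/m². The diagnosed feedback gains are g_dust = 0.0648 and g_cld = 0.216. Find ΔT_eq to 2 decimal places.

Total gain g = 0.0648 + 0.216 = 0.2808.
Amplification A = 1/(1 − 0.2808) = 1.39.
ΔT = 5.57 × 1.39 = 7.74 K.

7.74 K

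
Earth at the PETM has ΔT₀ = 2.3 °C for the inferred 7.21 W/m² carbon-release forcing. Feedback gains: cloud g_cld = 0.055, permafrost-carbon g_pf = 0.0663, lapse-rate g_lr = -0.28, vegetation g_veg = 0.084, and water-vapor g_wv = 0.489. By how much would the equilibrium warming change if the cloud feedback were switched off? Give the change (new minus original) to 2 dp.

Original: g = 0.4143, ΔT = 2.3/(1−0.4143) = 3.9269 °C.
Without cloud: g' = 0.3593, ΔT' = 2.3/(1−0.3593) = 3.5898 °C.
Change = 3.5898 − 3.9269 = -0.34 °C.

-0.34 °C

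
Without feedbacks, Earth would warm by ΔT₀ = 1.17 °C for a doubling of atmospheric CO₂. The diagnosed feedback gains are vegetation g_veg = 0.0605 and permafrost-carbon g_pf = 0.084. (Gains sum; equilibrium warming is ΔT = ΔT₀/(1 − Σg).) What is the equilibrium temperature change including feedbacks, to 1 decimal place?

1.4 °C

Total gain g = 0.0605 + 0.084 = 0.1445.
Amplification A = 1/(1 − 0.1445) = 1.169.
ΔT = 1.17 × 1.169 = 1.4 °C.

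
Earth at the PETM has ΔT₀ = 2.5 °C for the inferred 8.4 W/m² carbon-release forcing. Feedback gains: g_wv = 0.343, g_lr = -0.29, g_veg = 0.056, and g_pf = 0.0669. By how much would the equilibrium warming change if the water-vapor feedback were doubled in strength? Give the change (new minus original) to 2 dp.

Original: g = 0.1759, ΔT = 2.5/(1−0.1759) = 3.0336 °C.
With doubled water-vapor: g' = 0.5189, ΔT' = 2.5/(1−0.5189) = 5.1964 °C.
Change = 5.1964 − 3.0336 = 2.16 °C.

2.16 °C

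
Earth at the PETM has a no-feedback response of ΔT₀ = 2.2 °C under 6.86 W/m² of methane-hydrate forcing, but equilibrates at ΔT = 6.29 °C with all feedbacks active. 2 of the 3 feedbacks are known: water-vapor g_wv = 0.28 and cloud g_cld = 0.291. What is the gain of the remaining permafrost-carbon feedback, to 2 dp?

0.08

Amplification A = ΔT/ΔT₀ = 6.29/2.2 = 2.859.
Total gain g = 1 − 1/A = 1 − 1/2.859 = 0.6502.
Known gains sum to 0.28 + 0.291 = 0.571.
g_pf = 0.6502 − 0.571 = 0.08.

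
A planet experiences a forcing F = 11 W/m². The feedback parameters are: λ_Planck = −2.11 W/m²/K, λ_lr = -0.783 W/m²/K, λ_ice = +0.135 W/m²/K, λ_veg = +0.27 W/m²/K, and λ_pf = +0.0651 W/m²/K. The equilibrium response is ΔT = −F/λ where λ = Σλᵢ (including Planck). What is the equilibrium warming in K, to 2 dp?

Net feedback parameter λ = (−2.11) + (-0.783) + (+0.135) + (+0.27) + (+0.0651) = -2.4229 W/m²/K.
ΔT = −F/λ = −11/(-2.4229) = 4.54 K.

4.54 K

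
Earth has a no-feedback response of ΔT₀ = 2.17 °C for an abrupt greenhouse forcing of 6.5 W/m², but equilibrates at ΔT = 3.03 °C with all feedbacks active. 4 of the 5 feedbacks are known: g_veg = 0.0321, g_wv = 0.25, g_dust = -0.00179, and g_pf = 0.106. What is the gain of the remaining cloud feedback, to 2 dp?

Amplification A = ΔT/ΔT₀ = 3.03/2.17 = 1.396.
Total gain g = 1 − 1/A = 1 − 1/1.396 = 0.2837.
Known gains sum to 0.0321 + 0.25 − 0.00179 + 0.106 = 0.38631.
g_cld = 0.2837 − 0.38631 = -0.10.

-0.10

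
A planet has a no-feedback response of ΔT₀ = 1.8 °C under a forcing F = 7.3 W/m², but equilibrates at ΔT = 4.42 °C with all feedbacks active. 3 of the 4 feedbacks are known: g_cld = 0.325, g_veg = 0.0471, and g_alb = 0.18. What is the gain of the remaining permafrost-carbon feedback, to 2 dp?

Amplification A = ΔT/ΔT₀ = 4.42/1.8 = 2.456.
Total gain g = 1 − 1/A = 1 − 1/2.456 = 0.5928.
Known gains sum to 0.325 + 0.0471 + 0.18 = 0.5521.
g_pf = 0.5928 − 0.5521 = 0.04.

0.04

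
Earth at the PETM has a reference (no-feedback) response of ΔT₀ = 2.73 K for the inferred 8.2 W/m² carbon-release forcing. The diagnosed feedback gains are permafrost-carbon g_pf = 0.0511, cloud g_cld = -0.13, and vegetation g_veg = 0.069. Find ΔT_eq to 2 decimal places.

2.70 K

Total gain g = 0.0511 − 0.13 + 0.069 = -0.0099.
Amplification A = 1/(1 + 0.0099) = 0.9902.
ΔT = 2.73 × 0.9902 = 2.70 K.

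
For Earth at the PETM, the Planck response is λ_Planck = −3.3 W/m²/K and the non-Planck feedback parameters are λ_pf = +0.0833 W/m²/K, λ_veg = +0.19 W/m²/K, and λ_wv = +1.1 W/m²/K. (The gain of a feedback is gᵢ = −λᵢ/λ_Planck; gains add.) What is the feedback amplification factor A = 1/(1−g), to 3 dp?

Convert to gains: g_pf = 0.0833/3.3 = 0.02524; g_veg = 0.19/3.3 = 0.05758; g_wv = 1.1/3.3 = 0.3333.
Total gain g = 0.41612.
A = 1/(1 − 0.41612) = 1.713.

1.713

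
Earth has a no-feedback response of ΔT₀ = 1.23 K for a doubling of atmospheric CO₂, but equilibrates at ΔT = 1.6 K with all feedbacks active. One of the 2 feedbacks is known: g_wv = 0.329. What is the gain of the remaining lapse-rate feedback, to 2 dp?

-0.10

Amplification A = ΔT/ΔT₀ = 1.6/1.23 = 1.301.
Total gain g = 1 − 1/A = 1 − 1/1.301 = 0.2314.
The known gain is 0.329.
g_lr = 0.2314 − 0.329 = -0.10.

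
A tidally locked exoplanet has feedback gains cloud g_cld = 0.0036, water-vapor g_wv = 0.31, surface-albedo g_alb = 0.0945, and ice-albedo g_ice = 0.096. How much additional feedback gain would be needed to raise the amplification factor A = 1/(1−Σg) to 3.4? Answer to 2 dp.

0.20

Current total gain = 0.5041.
Target gain for A = 3.4: g* = 1 − 1/3.4 = 0.7059.
Additional gain needed = 0.7059 − 0.5041 = 0.20.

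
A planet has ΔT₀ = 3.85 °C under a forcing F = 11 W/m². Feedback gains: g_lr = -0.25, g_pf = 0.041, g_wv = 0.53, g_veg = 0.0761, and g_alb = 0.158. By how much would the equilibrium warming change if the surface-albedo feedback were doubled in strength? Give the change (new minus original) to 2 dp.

Original: g = 0.5551, ΔT = 3.85/(1−0.5551) = 8.6536 °C.
With doubled surface-albedo: g' = 0.7131, ΔT' = 3.85/(1−0.7131) = 13.4193 °C.
Change = 13.4193 − 8.6536 = 4.77 °C.

4.77 °C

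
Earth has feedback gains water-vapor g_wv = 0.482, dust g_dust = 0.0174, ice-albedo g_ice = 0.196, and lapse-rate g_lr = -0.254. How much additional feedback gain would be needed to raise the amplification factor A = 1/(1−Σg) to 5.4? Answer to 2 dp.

0.37

Current total gain = 0.4414.
Target gain for A = 5.4: g* = 1 − 1/5.4 = 0.8148.
Additional gain needed = 0.8148 − 0.4414 = 0.37.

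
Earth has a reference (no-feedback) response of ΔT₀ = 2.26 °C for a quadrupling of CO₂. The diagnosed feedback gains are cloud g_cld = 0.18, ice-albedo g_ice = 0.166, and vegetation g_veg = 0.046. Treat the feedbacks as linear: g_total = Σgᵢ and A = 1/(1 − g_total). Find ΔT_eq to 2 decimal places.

3.72 °C

Total gain g = 0.18 + 0.166 + 0.046 = 0.392.
Amplification A = 1/(1 − 0.392) = 1.645.
ΔT = 2.26 × 1.645 = 3.72 °C.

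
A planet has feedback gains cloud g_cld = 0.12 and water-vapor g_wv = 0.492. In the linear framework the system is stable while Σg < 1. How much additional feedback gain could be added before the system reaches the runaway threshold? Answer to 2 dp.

0.39

Current total gain = 0.12 + 0.492 = 0.612.
Margin to runaway = 1 − 0.612 = 0.39.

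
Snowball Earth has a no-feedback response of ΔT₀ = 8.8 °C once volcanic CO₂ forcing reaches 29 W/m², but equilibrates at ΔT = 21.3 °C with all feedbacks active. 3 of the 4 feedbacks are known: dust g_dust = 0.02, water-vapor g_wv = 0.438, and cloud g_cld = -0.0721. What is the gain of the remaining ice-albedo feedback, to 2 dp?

Amplification A = ΔT/ΔT₀ = 21.3/8.8 = 2.42.
Total gain g = 1 − 1/A = 1 − 1/2.42 = 0.5868.
Known gains sum to 0.02 + 0.438 − 0.0721 = 0.3859.
g_ice = 0.5868 − 0.3859 = 0.20.

0.20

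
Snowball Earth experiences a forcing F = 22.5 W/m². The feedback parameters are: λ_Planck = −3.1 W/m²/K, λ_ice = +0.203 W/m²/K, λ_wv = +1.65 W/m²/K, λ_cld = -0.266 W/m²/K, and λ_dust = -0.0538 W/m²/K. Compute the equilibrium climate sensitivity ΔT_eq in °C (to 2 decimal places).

14.36 °C

Net feedback parameter λ = (−3.1) + (+0.203) + (+1.65) + (-0.266) + (-0.0538) = -1.5668 W/m²/K.
ΔT = −F/λ = −22.5/(-1.5668) = 14.36 °C.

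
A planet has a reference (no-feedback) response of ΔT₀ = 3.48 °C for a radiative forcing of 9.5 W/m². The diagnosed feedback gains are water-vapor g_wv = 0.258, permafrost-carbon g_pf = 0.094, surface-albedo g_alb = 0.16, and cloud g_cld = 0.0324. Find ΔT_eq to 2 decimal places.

7.64 °C

Total gain g = 0.258 + 0.094 + 0.16 + 0.0324 = 0.5444.
Amplification A = 1/(1 − 0.5444) = 2.195.
ΔT = 3.48 × 2.195 = 7.64 °C.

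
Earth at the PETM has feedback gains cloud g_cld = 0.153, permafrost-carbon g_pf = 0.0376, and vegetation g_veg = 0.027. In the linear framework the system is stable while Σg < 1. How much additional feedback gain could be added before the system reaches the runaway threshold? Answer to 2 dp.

0.78

Current total gain = 0.153 + 0.0376 + 0.027 = 0.2176.
Margin to runaway = 1 − 0.2176 = 0.78.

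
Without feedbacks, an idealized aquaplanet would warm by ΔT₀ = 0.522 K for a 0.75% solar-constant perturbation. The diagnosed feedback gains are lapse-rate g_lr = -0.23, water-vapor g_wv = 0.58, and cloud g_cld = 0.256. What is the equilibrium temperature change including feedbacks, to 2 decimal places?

1.32 K

Total gain g = -0.23 + 0.58 + 0.256 = 0.606.
Amplification A = 1/(1 − 0.606) = 2.538.
ΔT = 0.522 × 2.538 = 1.32 K.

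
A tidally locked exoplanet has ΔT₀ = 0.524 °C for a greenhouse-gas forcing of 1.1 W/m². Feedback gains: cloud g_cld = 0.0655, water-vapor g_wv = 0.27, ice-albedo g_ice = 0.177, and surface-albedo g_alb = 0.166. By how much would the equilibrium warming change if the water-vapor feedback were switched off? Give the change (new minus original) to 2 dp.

-0.74 °C

Original: g = 0.6785, ΔT = 0.524/(1−0.6785) = 1.6299 °C.
Without water-vapor: g' = 0.4085, ΔT' = 0.524/(1−0.4085) = 0.8859 °C.
Change = 0.8859 − 1.6299 = -0.74 °C.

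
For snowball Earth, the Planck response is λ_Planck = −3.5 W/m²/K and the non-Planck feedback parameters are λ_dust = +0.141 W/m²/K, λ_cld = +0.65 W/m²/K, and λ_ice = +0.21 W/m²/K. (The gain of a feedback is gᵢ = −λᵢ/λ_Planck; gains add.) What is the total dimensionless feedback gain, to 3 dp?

Convert to gains: g_dust = 0.141/3.5 = 0.04029; g_cld = 0.65/3.5 = 0.1857; g_ice = 0.21/3.5 = 0.06.
Total gain g = 0.28599.

0.286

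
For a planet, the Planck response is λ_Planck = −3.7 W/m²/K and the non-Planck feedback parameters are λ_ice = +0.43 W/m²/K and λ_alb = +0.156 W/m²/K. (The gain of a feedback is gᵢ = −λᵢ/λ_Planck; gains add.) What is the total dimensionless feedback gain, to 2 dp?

Convert to gains: g_ice = 0.43/3.7 = 0.1162; g_alb = 0.156/3.7 = 0.04216.
Total gain g = 0.15836.

0.16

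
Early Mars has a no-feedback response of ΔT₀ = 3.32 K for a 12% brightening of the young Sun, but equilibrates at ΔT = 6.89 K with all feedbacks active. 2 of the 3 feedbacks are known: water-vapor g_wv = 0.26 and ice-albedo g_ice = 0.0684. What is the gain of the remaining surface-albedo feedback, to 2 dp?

Amplification A = ΔT/ΔT₀ = 6.89/3.32 = 2.075.
Total gain g = 1 − 1/A = 1 − 1/2.075 = 0.5181.
Known gains sum to 0.26 + 0.0684 = 0.3284.
g_alb = 0.5181 − 0.3284 = 0.19.

0.19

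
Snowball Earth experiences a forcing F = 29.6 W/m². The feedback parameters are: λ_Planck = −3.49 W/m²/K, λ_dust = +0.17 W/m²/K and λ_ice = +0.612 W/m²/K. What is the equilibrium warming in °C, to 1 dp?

10.9 °C

Net feedback parameter λ = (−3.49) + (+0.17) + (+0.612) = -2.708 W/m²/K.
ΔT = −F/λ = −29.6/(-2.708) = 10.9 °C.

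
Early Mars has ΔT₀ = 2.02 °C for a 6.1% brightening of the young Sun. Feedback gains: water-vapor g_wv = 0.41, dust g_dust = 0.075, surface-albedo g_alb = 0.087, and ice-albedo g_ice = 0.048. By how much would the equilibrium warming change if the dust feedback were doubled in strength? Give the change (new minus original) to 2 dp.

1.31 °C

Original: g = 0.62, ΔT = 2.02/(1−0.62) = 5.3158 °C.
With doubled dust: g' = 0.695, ΔT' = 2.02/(1−0.695) = 6.6230 °C.
Change = 6.6230 − 5.3158 = 1.31 °C.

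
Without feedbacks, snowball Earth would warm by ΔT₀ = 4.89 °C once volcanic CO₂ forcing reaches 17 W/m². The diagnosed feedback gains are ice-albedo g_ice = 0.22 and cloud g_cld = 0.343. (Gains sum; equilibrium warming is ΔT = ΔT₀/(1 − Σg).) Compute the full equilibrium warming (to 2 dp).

11.19 °C

Total gain g = 0.22 + 0.343 = 0.563.
Amplification A = 1/(1 − 0.563) = 2.288.
ΔT = 4.89 × 2.288 = 11.19 °C.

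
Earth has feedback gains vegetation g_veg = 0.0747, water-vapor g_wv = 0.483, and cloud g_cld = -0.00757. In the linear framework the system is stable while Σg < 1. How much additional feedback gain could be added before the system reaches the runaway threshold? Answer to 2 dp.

0.45

Current total gain = 0.0747 + 0.483 − 0.00757 = 0.55013.
Margin to runaway = 1 − 0.55013 = 0.45.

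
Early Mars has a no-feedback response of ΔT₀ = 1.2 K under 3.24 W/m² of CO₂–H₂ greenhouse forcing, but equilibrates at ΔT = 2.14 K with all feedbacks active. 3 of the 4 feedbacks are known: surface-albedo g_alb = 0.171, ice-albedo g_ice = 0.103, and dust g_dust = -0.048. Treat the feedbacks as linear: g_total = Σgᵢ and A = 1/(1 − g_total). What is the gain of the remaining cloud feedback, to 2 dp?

Amplification A = ΔT/ΔT₀ = 2.14/1.2 = 1.783.
Total gain g = 1 − 1/A = 1 − 1/1.783 = 0.4391.
Known gains sum to 0.171 + 0.103 − 0.048 = 0.226.
g_cld = 0.4391 − 0.226 = 0.21.

0.21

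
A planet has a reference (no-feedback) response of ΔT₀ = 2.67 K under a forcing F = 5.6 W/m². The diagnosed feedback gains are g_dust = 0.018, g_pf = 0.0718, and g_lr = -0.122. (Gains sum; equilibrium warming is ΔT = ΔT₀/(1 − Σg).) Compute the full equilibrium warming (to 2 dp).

2.59 K

Total gain g = 0.018 + 0.0718 − 0.122 = -0.0322.
Amplification A = 1/(1 + 0.0322) = 0.9688.
ΔT = 2.67 × 0.9688 = 2.59 K.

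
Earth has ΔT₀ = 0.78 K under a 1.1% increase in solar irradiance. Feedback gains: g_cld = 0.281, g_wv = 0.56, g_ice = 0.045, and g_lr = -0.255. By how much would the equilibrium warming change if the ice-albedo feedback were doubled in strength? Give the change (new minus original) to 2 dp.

Original: g = 0.631, ΔT = 0.78/(1−0.631) = 2.1138 K.
With doubled ice-albedo: g' = 0.676, ΔT' = 0.78/(1−0.676) = 2.4074 K.
Change = 2.4074 − 2.1138 = 0.29 K.

0.29 K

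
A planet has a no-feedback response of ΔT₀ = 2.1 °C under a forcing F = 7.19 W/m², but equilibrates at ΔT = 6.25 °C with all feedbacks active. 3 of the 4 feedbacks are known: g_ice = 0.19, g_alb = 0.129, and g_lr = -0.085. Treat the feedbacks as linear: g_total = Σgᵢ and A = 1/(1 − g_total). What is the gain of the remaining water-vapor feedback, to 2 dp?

0.43

Amplification A = ΔT/ΔT₀ = 6.25/2.1 = 2.976.
Total gain g = 1 − 1/A = 1 − 1/2.976 = 0.664.
Known gains sum to 0.19 + 0.129 − 0.085 = 0.234.
g_wv = 0.664 − 0.234 = 0.43.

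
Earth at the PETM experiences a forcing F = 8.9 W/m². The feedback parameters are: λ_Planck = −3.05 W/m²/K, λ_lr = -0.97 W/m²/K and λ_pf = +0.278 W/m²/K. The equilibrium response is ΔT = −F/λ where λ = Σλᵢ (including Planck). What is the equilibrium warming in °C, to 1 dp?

Net feedback parameter λ = (−3.05) + (-0.97) + (+0.278) = -3.742 W/m²/K.
ΔT = −F/λ = −8.9/(-3.742) = 2.4 °C.

2.4 °C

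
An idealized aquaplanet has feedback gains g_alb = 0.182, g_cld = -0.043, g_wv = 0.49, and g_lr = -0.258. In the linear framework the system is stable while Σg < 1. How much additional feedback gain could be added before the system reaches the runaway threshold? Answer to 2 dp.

0.63

Current total gain = 0.182 − 0.043 + 0.49 − 0.258 = 0.371.
Margin to runaway = 1 − 0.371 = 0.63.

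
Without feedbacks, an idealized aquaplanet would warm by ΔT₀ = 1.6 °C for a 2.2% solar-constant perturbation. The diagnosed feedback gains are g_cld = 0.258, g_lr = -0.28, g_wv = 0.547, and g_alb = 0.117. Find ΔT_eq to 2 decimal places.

4.47 °C

Total gain g = 0.258 − 0.28 + 0.547 + 0.117 = 0.642.
Amplification A = 1/(1 − 0.642) = 2.793.
ΔT = 1.6 × 2.793 = 4.47 °C.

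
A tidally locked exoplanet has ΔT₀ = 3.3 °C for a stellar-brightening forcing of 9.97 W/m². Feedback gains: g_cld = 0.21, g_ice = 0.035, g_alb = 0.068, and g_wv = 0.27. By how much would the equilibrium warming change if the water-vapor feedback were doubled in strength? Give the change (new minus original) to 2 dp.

Original: g = 0.583, ΔT = 3.3/(1−0.583) = 7.9137 °C.
With doubled water-vapor: g' = 0.853, ΔT' = 3.3/(1−0.853) = 22.4490 °C.
Change = 22.4490 − 7.9137 = 14.54 °C.

14.54 °C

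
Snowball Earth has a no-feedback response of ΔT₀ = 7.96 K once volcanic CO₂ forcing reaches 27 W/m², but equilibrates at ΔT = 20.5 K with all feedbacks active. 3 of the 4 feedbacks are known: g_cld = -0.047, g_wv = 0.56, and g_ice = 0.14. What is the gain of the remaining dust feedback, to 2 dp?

-0.04

Amplification A = ΔT/ΔT₀ = 20.5/7.96 = 2.575.
Total gain g = 1 − 1/A = 1 − 1/2.575 = 0.6117.
Known gains sum to -0.047 + 0.56 + 0.14 = 0.653.
g_dust = 0.6117 − 0.653 = -0.04.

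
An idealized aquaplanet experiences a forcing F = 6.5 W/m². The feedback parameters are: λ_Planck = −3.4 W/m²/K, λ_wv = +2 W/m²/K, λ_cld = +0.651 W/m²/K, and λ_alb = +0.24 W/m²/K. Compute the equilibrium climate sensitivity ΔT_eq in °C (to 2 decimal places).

Net feedback parameter λ = (−3.4) + (+2) + (+0.651) + (+0.24) = -0.509 W/m²/K.
ΔT = −F/λ = −6.5/(-0.509) = 12.77 °C.

12.77 °C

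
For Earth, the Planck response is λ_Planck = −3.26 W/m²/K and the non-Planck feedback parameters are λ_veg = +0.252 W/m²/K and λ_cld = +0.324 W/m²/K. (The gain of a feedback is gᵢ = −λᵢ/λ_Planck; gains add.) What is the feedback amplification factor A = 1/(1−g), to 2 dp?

Convert to gains: g_veg = 0.252/3.26 = 0.0773; g_cld = 0.324/3.26 = 0.09939.
Total gain g = 0.17669.
A = 1/(1 − 0.17669) = 1.21.

1.21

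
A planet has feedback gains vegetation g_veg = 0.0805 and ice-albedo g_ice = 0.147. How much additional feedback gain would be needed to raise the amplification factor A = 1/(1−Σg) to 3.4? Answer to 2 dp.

Current total gain = 0.2275.
Target gain for A = 3.4: g* = 1 − 1/3.4 = 0.7059.
Additional gain needed = 0.7059 − 0.2275 = 0.48.

0.48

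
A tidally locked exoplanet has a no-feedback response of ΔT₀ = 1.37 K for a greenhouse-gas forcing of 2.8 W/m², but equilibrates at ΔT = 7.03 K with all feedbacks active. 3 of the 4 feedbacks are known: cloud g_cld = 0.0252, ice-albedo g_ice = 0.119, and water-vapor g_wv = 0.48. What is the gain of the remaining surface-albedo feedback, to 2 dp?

0.18

Amplification A = ΔT/ΔT₀ = 7.03/1.37 = 5.131.
Total gain g = 1 − 1/A = 1 − 1/5.131 = 0.8051.
Known gains sum to 0.0252 + 0.119 + 0.48 = 0.6242.
g_alb = 0.8051 − 0.6242 = 0.18.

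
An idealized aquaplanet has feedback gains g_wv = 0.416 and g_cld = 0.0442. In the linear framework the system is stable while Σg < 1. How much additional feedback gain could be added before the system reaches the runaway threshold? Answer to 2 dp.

0.54

Current total gain = 0.416 + 0.0442 = 0.4602.
Margin to runaway = 1 − 0.4602 = 0.54.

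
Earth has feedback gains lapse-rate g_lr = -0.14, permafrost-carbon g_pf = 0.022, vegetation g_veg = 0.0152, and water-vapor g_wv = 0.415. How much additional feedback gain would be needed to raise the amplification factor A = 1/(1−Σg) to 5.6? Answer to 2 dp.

0.51

Current total gain = 0.3122.
Target gain for A = 5.6: g* = 1 − 1/5.6 = 0.8214.
Additional gain needed = 0.8214 − 0.3122 = 0.51.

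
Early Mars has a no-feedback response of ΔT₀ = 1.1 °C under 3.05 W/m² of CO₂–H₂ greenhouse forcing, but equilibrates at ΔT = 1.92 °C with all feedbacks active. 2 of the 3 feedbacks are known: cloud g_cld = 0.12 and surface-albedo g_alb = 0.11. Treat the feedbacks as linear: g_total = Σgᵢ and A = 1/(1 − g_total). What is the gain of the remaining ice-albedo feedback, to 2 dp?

Amplification A = ΔT/ΔT₀ = 1.92/1.1 = 1.745.
Total gain g = 1 − 1/A = 1 − 1/1.745 = 0.4269.
Known gains sum to 0.12 + 0.11 = 0.23.
g_ice = 0.4269 − 0.23 = 0.20.

0.20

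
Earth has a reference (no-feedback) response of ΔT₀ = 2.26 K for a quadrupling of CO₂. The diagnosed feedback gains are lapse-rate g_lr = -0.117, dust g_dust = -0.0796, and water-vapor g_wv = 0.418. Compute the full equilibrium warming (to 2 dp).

2.90 K

Total gain g = -0.117 − 0.0796 + 0.418 = 0.2214.
Amplification A = 1/(1 − 0.2214) = 1.284.
ΔT = 2.26 × 1.284 = 2.90 K.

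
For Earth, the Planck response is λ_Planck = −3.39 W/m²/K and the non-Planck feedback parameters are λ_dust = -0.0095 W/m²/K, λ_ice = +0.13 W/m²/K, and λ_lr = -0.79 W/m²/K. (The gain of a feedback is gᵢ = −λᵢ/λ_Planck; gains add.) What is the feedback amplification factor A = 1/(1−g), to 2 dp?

Convert to gains: g_dust = -0.0095/3.39 = -0.002802; g_ice = 0.13/3.39 = 0.03835; g_lr = -0.79/3.39 = -0.233.
Total gain g = -0.197452.
A = 1/(1 + 0.197452) = 0.84.

0.84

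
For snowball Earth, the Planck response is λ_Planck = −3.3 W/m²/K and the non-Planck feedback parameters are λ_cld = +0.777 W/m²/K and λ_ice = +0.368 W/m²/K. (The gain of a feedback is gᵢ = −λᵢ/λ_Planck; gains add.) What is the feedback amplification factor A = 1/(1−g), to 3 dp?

Convert to gains: g_cld = 0.777/3.3 = 0.2355; g_ice = 0.368/3.3 = 0.1115.
Total gain g = 0.347.
A = 1/(1 − 0.347) = 1.531.

1.531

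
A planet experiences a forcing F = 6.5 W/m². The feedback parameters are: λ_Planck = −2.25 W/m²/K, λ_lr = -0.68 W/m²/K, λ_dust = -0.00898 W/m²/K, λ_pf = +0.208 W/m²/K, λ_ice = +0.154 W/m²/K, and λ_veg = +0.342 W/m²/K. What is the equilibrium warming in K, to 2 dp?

Net feedback parameter λ = (−2.25) + (-0.68) + (-0.00898) + (+0.208) + (+0.154) + (+0.342) = -2.23498 W/m²/K.
ΔT = −F/λ = −6.5/(-2.23498) = 2.91 K.

2.91 K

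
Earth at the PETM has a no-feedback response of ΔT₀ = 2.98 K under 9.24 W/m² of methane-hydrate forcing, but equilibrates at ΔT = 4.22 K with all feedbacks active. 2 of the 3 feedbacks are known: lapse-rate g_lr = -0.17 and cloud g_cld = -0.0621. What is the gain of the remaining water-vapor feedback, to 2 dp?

Amplification A = ΔT/ΔT₀ = 4.22/2.98 = 1.416.
Total gain g = 1 − 1/A = 1 − 1/1.416 = 0.2938.
Known gains sum to -0.17 − 0.0621 = -0.2321.
g_wv = 0.2938 + 0.2321 = 0.53.

0.53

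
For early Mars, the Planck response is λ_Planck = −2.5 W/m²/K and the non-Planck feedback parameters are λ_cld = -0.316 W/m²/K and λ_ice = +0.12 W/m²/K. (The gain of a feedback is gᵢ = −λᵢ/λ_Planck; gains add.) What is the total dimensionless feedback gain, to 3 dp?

Convert to gains: g_cld = -0.316/2.5 = -0.1264; g_ice = 0.12/2.5 = 0.048.
Total gain g = -0.0784.

-0.078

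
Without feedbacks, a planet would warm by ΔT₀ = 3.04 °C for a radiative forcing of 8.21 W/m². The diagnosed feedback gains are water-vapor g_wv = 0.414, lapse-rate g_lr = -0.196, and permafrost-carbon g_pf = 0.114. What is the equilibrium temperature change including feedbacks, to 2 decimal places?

Total gain g = 0.414 − 0.196 + 0.114 = 0.332.
Amplification A = 1/(1 − 0.332) = 1.497.
ΔT = 3.04 × 1.497 = 4.55 °C.

4.55 °C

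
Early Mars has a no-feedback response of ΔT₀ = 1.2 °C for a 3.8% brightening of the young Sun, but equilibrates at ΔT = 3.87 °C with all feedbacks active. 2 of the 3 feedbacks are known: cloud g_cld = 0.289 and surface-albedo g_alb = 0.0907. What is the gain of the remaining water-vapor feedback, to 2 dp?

0.31

Amplification A = ΔT/ΔT₀ = 3.87/1.2 = 3.225.
Total gain g = 1 − 1/A = 1 − 1/3.225 = 0.6899.
Known gains sum to 0.289 + 0.0907 = 0.3797.
g_wv = 0.6899 − 0.3797 = 0.31.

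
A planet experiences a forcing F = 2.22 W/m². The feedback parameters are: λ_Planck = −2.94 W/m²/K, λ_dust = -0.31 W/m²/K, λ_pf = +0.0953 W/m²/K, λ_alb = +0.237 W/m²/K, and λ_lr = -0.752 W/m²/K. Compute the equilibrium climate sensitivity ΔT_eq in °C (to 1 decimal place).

0.6 °C

Net feedback parameter λ = (−2.94) + (-0.31) + (+0.0953) + (+0.237) + (-0.752) = -3.6697 W/m²/K.
ΔT = −F/λ = −2.22/(-3.6697) = 0.6 °C.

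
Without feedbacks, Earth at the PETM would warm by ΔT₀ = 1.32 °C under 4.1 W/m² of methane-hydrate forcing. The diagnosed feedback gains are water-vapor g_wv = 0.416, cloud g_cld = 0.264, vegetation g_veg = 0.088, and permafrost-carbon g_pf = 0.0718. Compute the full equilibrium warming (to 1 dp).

Total gain g = 0.416 + 0.264 + 0.088 + 0.0718 = 0.8398.
Amplification A = 1/(1 − 0.8398) = 6.242.
ΔT = 1.32 × 6.242 = 8.2 °C.

8.2 °C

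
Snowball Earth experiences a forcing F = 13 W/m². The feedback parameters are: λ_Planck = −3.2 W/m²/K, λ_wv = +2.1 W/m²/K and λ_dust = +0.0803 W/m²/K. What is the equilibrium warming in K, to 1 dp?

Net feedback parameter λ = (−3.2) + (+2.1) + (+0.0803) = -1.0197 W/m²/K.
ΔT = −F/λ = −13/(-1.0197) = 12.7 K.

12.7 K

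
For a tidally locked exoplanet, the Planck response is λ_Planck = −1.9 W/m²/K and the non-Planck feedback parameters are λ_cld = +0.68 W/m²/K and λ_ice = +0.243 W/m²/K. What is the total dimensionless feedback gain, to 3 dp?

Convert to gains: g_cld = 0.68/1.9 = 0.3579; g_ice = 0.243/1.9 = 0.1279.
Total gain g = 0.4858.

0.486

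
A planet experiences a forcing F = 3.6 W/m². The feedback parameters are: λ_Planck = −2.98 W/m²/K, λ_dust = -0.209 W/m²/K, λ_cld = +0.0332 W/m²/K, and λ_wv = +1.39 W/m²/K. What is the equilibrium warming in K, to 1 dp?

2.0 K

Net feedback parameter λ = (−2.98) + (-0.209) + (+0.0332) + (+1.39) = -1.7658 W/m²/K.
ΔT = −F/λ = −3.6/(-1.7658) = 2.0 K.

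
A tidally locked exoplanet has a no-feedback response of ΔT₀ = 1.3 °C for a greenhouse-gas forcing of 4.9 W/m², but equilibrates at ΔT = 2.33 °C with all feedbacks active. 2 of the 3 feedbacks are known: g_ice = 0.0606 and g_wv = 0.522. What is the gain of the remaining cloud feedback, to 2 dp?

-0.14

Amplification A = ΔT/ΔT₀ = 2.33/1.3 = 1.792.
Total gain g = 1 − 1/A = 1 − 1/1.792 = 0.442.
Known gains sum to 0.0606 + 0.522 = 0.5826.
g_cld = 0.442 − 0.5826 = -0.14.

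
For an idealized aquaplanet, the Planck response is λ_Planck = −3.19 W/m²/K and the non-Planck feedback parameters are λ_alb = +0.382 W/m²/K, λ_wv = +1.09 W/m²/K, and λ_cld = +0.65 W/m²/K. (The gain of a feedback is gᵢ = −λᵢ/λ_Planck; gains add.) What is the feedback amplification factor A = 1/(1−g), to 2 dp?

Convert to gains: g_alb = 0.382/3.19 = 0.1197; g_wv = 1.09/3.19 = 0.3417; g_cld = 0.65/3.19 = 0.2038.
Total gain g = 0.6652.
A = 1/(1 − 0.6652) = 2.99.

2.99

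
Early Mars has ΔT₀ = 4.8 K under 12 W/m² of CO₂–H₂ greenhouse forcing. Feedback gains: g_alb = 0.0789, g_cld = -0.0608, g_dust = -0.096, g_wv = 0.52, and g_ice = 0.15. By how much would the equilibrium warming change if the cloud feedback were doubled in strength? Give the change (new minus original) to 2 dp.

Original: g = 0.5921, ΔT = 4.8/(1−0.5921) = 11.7676 K.
With doubled cloud: g' = 0.5313, ΔT' = 4.8/(1−0.5313) = 10.2411 K.
Change = 10.2411 − 11.7676 = -1.53 K.

-1.53 K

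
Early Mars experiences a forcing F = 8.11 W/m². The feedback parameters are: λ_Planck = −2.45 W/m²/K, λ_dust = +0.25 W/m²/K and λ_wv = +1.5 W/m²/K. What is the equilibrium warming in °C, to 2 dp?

Net feedback parameter λ = (−2.45) + (+0.25) + (+1.5) = -0.7 W/m²/K.
ΔT = −F/λ = −8.11/(-0.7) = 11.59 °C.

11.59 °C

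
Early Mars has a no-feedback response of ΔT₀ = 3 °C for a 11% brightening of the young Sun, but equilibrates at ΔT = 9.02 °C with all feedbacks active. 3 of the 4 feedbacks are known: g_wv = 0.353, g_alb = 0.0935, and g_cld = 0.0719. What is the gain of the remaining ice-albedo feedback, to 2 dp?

Amplification A = ΔT/ΔT₀ = 9.02/3 = 3.007.
Total gain g = 1 − 1/A = 1 − 1/3.007 = 0.6674.
Known gains sum to 0.353 + 0.0935 + 0.0719 = 0.5184.
g_ice = 0.6674 − 0.5184 = 0.15.

0.15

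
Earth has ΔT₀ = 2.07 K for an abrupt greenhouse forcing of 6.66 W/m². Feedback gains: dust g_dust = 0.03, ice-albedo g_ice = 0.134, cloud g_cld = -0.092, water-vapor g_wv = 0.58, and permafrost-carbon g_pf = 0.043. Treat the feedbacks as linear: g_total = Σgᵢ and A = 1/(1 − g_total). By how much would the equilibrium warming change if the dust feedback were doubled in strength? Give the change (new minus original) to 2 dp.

Original: g = 0.695, ΔT = 2.07/(1−0.695) = 6.7869 K.
With doubled dust: g' = 0.725, ΔT' = 2.07/(1−0.725) = 7.5273 K.
Change = 7.5273 − 6.7869 = 0.74 K.

0.74 K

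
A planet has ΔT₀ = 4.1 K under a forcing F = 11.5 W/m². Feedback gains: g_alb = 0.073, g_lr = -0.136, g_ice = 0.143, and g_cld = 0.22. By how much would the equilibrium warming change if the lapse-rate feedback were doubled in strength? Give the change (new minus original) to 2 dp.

-0.95 K

Original: g = 0.3, ΔT = 4.1/(1−0.3) = 5.8571 K.
With doubled lapse-rate: g' = 0.164, ΔT' = 4.1/(1−0.164) = 4.9043 K.
Change = 4.9043 − 5.8571 = -0.95 K.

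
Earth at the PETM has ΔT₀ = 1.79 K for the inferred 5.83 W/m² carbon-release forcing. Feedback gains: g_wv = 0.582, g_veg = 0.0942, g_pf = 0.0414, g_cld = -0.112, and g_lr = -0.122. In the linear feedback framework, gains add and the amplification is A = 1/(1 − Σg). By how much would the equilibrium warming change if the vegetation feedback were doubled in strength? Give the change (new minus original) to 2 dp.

Original: g = 0.4836, ΔT = 1.79/(1−0.4836) = 3.4663 K.
With doubled vegetation: g' = 0.5778, ΔT' = 1.79/(1−0.5778) = 4.2397 K.
Change = 4.2397 − 3.4663 = 0.77 K.

0.77 K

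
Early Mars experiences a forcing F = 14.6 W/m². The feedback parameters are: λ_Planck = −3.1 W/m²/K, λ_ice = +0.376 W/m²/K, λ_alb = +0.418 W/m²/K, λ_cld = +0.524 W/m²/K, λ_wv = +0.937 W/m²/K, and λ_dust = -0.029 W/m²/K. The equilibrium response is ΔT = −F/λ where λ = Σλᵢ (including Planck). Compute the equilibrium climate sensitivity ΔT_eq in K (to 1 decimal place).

16.7 K

Net feedback parameter λ = (−3.1) + (+0.376) + (+0.418) + (+0.524) + (+0.937) + (-0.029) = -0.874 W/m²/K.
ΔT = −F/λ = −14.6/(-0.874) = 16.7 K.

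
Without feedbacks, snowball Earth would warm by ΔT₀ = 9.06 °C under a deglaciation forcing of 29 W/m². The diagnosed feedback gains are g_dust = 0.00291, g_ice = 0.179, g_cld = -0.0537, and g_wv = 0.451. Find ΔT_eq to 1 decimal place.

21.5 °C

Total gain g = 0.00291 + 0.179 − 0.0537 + 0.451 = 0.57921.
Amplification A = 1/(1 − 0.57921) = 2.376.
ΔT = 9.06 × 2.376 = 21.5 °C.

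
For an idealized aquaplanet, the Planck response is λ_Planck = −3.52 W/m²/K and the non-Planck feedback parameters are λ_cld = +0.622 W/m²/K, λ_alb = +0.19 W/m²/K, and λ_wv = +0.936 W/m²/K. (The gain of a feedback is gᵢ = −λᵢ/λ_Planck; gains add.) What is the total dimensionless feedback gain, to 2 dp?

0.50

Convert to gains: g_cld = 0.622/3.52 = 0.1767; g_alb = 0.19/3.52 = 0.05398; g_wv = 0.936/3.52 = 0.2659.
Total gain g = 0.49658.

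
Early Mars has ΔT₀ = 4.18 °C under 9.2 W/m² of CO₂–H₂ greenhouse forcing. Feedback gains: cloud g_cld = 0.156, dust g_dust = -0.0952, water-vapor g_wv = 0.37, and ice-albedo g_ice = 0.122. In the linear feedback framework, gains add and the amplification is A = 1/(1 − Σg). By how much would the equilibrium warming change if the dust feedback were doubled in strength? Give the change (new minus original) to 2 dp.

-1.64 °C

Original: g = 0.5528, ΔT = 4.18/(1−0.5528) = 9.3470 °C.
With doubled dust: g' = 0.4576, ΔT' = 4.18/(1−0.4576) = 7.7065 °C.
Change = 7.7065 − 9.3470 = -1.64 °C.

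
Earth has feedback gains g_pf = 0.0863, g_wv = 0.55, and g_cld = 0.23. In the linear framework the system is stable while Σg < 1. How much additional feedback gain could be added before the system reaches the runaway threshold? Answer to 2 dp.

Current total gain = 0.0863 + 0.55 + 0.23 = 0.8663.
Margin to runaway = 1 − 0.8663 = 0.13.

0.13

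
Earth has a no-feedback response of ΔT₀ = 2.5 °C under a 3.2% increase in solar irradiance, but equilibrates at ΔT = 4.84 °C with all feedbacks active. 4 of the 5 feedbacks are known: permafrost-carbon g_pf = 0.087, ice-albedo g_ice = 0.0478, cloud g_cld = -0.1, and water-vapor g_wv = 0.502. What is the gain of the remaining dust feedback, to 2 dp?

-0.05

Amplification A = ΔT/ΔT₀ = 4.84/2.5 = 1.936.
Total gain g = 1 − 1/A = 1 − 1/1.936 = 0.4835.
Known gains sum to 0.087 + 0.0478 − 0.1 + 0.502 = 0.5368.
g_dust = 0.4835 − 0.5368 = -0.05.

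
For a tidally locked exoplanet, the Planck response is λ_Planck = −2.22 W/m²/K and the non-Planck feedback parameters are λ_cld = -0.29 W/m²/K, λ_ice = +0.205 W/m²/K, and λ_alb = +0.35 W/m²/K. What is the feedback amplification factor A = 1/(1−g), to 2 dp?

Convert to gains: g_cld = -0.29/2.22 = -0.1306; g_ice = 0.205/2.22 = 0.09234; g_alb = 0.35/2.22 = 0.1577.
Total gain g = 0.11944.
A = 1/(1 − 0.11944) = 1.14.

1.14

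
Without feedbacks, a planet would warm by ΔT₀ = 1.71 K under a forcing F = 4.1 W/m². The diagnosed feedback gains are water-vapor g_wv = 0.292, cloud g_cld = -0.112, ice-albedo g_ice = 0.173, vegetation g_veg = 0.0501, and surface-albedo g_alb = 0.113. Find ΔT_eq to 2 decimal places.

3.53 K

Total gain g = 0.292 − 0.112 + 0.173 + 0.0501 + 0.113 = 0.5161.
Amplification A = 1/(1 − 0.5161) = 2.067.
ΔT = 1.71 × 2.067 = 3.53 K.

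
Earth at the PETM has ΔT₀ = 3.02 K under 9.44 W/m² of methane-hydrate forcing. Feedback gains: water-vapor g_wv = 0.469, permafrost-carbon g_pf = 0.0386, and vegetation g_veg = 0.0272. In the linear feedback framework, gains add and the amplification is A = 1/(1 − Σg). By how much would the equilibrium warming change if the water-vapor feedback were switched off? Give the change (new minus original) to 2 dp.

-3.26 K

Original: g = 0.5348, ΔT = 3.02/(1−0.5348) = 6.4918 K.
Without water-vapor: g' = 0.0658, ΔT' = 3.02/(1−0.0658) = 3.2327 K.
Change = 3.2327 − 6.4918 = -3.26 K.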